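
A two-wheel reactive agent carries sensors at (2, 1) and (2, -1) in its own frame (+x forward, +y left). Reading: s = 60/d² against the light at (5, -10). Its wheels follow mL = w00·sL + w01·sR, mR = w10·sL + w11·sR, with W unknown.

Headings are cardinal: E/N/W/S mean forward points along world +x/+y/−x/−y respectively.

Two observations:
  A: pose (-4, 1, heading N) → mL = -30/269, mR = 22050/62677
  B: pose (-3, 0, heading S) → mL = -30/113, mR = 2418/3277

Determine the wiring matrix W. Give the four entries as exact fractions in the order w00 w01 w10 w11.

-1/2 0 1 1/2

obs A: pose=(-4,1,N) → sL=60/269, sR=60/233, mL=-30/269, mR=22050/62677
obs B: pose=(-3,0,S) → sL=60/113, sR=12/29, mL=-30/113, mR=2418/3277
sensor matrix S = [[60/269, 60/233], [60/113, 12/29]]; det S = -9126720/205392529
solve [mL_A; mL_B] = S·[w00; w01] and [mR_A; mR_B] = S·[w10; w11]:
  w00 = -1/2, w01 = 0, w10 = 1, w11 = 1/2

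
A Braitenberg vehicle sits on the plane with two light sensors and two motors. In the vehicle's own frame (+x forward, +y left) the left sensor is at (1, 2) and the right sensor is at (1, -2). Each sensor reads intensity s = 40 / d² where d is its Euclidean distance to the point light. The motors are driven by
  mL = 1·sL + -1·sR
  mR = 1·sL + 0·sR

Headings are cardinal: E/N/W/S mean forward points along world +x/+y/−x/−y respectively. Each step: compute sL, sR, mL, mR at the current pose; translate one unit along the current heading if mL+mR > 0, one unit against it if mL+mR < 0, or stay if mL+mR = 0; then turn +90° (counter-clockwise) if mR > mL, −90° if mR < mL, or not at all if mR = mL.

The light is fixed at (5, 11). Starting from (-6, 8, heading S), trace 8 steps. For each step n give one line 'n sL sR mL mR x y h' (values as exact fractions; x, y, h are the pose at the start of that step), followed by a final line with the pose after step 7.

n=0: pose=(-6,8,S); sL=40/97, sR=8/37; mL=704/3589, mR=40/97; mL+mR=2184/3589 → advance +1; mR−mL=8/37 → turn +1·90°
n=1: pose=(-6,7,E); sL=5/13, sR=5/17; mL=20/221, mR=5/13; mL+mR=105/221 → advance +1; mR−mL=5/17 → turn +1·90°
n=2: pose=(-5,7,N); sL=40/153, sR=40/73; mL=-3200/11169, mR=40/153; mL+mR=-280/11169 → advance -1; mR−mL=40/73 → turn +1·90°
n=3: pose=(-5,6,W); sL=4/17, sR=4/13; mL=-16/221, mR=4/17; mL+mR=36/221 → advance +1; mR−mL=4/13 → turn +1·90°
n=4: pose=(-6,6,S); sL=40/117, sR=8/41; mL=704/4797, mR=40/117; mL+mR=2344/4797 → advance +1; mR−mL=8/41 → turn +1·90°
n=5: pose=(-6,5,E); sL=10/29, sR=10/41; mL=120/1189, mR=10/29; mL+mR=530/1189 → advance +1; mR−mL=10/41 → turn +1·90°
n=6: pose=(-5,5,N); sL=40/169, sR=40/89; mL=-3200/15041, mR=40/169; mL+mR=360/15041 → advance +1; mR−mL=40/89 → turn +1·90°
n=7: pose=(-5,6,W); sL=4/17, sR=4/13; mL=-16/221, mR=4/17; mL+mR=36/221 → advance +1; mR−mL=4/13 → turn +1·90°

0 40/97 8/37 704/3589 40/97 -6 8 S
1 5/13 5/17 20/221 5/13 -6 7 E
2 40/153 40/73 -3200/11169 40/153 -5 7 N
3 4/17 4/13 -16/221 4/17 -5 6 W
4 40/117 8/41 704/4797 40/117 -6 6 S
5 10/29 10/41 120/1189 10/29 -6 5 E
6 40/169 40/89 -3200/15041 40/169 -5 5 N
7 4/17 4/13 -16/221 4/17 -5 6 W
final -6 6 S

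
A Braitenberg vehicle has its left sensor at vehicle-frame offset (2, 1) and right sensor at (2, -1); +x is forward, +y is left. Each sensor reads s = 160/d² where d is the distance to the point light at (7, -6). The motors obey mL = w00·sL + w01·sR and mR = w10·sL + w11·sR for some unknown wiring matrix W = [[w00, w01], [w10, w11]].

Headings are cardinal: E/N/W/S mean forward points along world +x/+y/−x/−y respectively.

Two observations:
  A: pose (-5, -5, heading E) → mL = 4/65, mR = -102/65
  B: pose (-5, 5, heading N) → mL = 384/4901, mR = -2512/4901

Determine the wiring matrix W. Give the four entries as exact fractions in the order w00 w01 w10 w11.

-1 1 -1/2 -1/2

obs A: pose=(-5,-5,E) → sL=20/13, sR=8/5, mL=4/65, mR=-102/65
obs B: pose=(-5,5,N) → sL=80/169, sR=16/29, mL=384/4901, mR=-2512/4901
sensor matrix S = [[20/13, 8/5], [80/169, 16/29]]; det S = 448/4901
solve [mL_A; mL_B] = S·[w00; w01] and [mR_A; mR_B] = S·[w10; w11]:
  w00 = -1, w01 = 1, w10 = -1/2, w11 = -1/2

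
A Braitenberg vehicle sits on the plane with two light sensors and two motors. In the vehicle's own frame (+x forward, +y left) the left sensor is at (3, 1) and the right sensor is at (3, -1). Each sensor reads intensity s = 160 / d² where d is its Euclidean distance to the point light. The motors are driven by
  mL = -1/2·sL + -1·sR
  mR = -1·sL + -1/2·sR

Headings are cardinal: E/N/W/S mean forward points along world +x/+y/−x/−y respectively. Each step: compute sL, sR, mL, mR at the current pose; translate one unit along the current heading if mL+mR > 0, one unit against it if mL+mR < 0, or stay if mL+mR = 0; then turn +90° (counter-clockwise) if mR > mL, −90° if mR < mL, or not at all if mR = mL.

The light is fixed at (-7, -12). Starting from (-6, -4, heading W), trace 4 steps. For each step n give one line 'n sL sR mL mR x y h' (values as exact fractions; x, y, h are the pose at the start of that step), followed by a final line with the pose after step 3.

0 160/53 32/17 -3056/901 -3568/901 -6 -4 W
1 80/61 16/13 -1496/793 -1528/793 -5 -4 N
2 160/89 160/61 -19120/5429 -16880/5429 -5 -5 E
3 8/5 20/13 -152/65 -154/65 -6 -5 N
final -6 -6 E

n=0: pose=(-6,-4,W); sL=160/53, sR=32/17; mL=-3056/901, mR=-3568/901; mL+mR=-6624/901 → advance -1; mR−mL=-512/901 → turn -1·90°
n=1: pose=(-5,-4,N); sL=80/61, sR=16/13; mL=-1496/793, mR=-1528/793; mL+mR=-3024/793 → advance -1; mR−mL=-32/793 → turn -1·90°
n=2: pose=(-5,-5,E); sL=160/89, sR=160/61; mL=-19120/5429, mR=-16880/5429; mL+mR=-36000/5429 → advance -1; mR−mL=2240/5429 → turn +1·90°
n=3: pose=(-6,-5,N); sL=8/5, sR=20/13; mL=-152/65, mR=-154/65; mL+mR=-306/65 → advance -1; mR−mL=-2/65 → turn -1·90°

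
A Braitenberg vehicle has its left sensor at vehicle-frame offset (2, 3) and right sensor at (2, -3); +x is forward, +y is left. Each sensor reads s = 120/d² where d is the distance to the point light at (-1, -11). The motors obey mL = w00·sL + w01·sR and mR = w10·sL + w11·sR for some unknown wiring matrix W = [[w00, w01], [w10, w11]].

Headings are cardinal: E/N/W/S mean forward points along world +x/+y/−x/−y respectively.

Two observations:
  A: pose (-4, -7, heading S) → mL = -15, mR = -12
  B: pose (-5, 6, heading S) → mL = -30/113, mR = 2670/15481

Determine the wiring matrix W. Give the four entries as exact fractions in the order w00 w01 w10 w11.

obs A: pose=(-4,-7,S) → sL=30, sR=3, mL=-15, mR=-12
obs B: pose=(-5,6,S) → sL=60/113, sR=60/137, mL=-30/113, mR=2670/15481
sensor matrix S = [[30, 3], [60/113, 60/137]]; det S = 178740/15481
solve [mL_A; mL_B] = S·[w00; w01] and [mR_A; mR_B] = S·[w10; w11]:
  w00 = -1/2, w01 = 0, w10 = -1/2, w11 = 1

-1/2 0 -1/2 1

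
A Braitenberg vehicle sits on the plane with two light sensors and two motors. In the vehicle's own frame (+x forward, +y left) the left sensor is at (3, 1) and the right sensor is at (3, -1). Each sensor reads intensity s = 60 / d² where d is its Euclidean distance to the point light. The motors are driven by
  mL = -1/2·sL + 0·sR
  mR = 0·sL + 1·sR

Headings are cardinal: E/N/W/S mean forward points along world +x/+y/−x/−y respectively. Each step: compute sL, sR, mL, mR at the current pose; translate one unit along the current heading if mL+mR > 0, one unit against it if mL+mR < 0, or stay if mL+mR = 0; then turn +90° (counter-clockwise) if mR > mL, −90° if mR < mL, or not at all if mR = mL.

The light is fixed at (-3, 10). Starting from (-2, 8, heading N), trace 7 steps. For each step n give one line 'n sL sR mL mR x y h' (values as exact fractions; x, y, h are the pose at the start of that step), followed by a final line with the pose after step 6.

n=0: pose=(-2,8,N); sL=60, sR=12; mL=-30, mR=12; mL+mR=-18 → advance -1; mR−mL=42 → turn +1·90°
n=1: pose=(-2,7,W); sL=3, sR=15/2; mL=-3/2, mR=15/2; mL+mR=6 → advance +1; mR−mL=9 → turn +1·90°
n=2: pose=(-3,7,S); sL=60/37, sR=60/37; mL=-30/37, mR=60/37; mL+mR=30/37 → advance +1; mR−mL=90/37 → turn +1·90°
n=3: pose=(-3,6,E); sL=10/3, sR=30/17; mL=-5/3, mR=30/17; mL+mR=5/51 → advance +1; mR−mL=175/51 → turn +1·90°
n=4: pose=(-2,6,N); sL=60, sR=12; mL=-30, mR=12; mL+mR=-18 → advance -1; mR−mL=42 → turn +1·90°
n=5: pose=(-2,5,W); sL=3/2, sR=3; mL=-3/4, mR=3; mL+mR=9/4 → advance +1; mR−mL=15/4 → turn +1·90°
n=6: pose=(-3,5,S); sL=12/13, sR=12/13; mL=-6/13, mR=12/13; mL+mR=6/13 → advance +1; mR−mL=18/13 → turn +1·90°

0 60 12 -30 12 -2 8 N
1 3 15/2 -3/2 15/2 -2 7 W
2 60/37 60/37 -30/37 60/37 -3 7 S
3 10/3 30/17 -5/3 30/17 -3 6 E
4 60 12 -30 12 -2 6 N
5 3/2 3 -3/4 3 -2 5 W
6 12/13 12/13 -6/13 12/13 -3 5 S
final -3 4 E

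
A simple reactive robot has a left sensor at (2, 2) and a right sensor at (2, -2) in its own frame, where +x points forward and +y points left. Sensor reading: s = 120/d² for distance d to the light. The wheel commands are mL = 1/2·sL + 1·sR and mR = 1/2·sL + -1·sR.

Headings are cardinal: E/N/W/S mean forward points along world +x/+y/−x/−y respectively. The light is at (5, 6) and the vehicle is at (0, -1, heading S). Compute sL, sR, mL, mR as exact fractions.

left sensor world pos  = (2, -3); dL² = 90
right sensor world pos = (-2, -3); dR² = 130
sL = 120/90 = 4/3
sR = 120/130 = 12/13
mL = 1/2·sL + 1·sR = 62/39
mR = 1/2·sL + -1·sR = -10/39

4/3 12/13 62/39 -10/39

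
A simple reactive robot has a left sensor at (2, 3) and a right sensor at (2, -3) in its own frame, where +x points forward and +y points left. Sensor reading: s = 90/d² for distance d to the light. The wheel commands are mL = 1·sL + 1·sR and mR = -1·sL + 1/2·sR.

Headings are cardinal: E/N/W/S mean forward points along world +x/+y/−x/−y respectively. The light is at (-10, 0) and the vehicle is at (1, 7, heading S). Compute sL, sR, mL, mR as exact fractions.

90/221 90/89 27900/19669 1935/19669

left sensor world pos  = (4, 5); dL² = 221
right sensor world pos = (-2, 5); dR² = 89
sL = 90/221 = 90/221
sR = 90/89 = 90/89
mL = 1·sL + 1·sR = 27900/19669
mR = -1·sL + 1/2·sR = 1935/19669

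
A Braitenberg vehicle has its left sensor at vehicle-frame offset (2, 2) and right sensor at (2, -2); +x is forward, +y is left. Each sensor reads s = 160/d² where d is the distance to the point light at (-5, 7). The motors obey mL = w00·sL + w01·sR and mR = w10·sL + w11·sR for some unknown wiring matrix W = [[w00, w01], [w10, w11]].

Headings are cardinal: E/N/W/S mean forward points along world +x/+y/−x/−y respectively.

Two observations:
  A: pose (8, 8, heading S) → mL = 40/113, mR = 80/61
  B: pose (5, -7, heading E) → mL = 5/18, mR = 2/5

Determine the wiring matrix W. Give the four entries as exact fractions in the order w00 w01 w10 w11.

1/2 0 0 1

obs A: pose=(8,8,S) → sL=80/113, sR=80/61, mL=40/113, mR=80/61
obs B: pose=(5,-7,E) → sL=5/9, sR=2/5, mL=5/18, mR=2/5
sensor matrix S = [[80/113, 80/61], [5/9, 2/5]]; det S = -27632/62037
solve [mL_A; mL_B] = S·[w00; w01] and [mR_A; mR_B] = S·[w10; w11]:
  w00 = 1/2, w01 = 0, w10 = 0, w11 = 1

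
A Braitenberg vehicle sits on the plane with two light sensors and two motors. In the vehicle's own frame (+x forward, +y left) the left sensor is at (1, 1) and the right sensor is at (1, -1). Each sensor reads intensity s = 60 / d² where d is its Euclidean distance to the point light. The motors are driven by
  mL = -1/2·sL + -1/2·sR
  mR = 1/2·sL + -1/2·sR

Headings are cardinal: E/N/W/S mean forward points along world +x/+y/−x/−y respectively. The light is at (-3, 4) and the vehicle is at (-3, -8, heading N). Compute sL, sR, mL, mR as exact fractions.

30/61 30/61 -30/61 0

left sensor world pos  = (-4, -7); dL² = 122
right sensor world pos = (-2, -7); dR² = 122
sL = 60/122 = 30/61
sR = 60/122 = 30/61
mL = -1/2·sL + -1/2·sR = -30/61
mR = 1/2·sL + -1/2·sR = 0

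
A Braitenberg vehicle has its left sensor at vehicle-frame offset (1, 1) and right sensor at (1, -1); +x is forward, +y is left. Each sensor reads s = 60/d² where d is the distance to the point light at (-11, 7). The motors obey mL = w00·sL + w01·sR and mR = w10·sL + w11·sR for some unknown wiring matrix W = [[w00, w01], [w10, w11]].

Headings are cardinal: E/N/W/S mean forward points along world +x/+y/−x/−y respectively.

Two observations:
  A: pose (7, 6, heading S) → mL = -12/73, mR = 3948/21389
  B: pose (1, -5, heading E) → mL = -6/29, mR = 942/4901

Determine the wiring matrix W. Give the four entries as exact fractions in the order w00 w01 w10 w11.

obs A: pose=(7,6,S) → sL=12/73, sR=60/293, mL=-12/73, mR=3948/21389
obs B: pose=(1,-5,E) → sL=6/29, sR=30/169, mL=-6/29, mR=942/4901
sensor matrix S = [[12/73, 60/293], [6/29, 30/169]]; det S = -1382400/104827489
solve [mL_A; mL_B] = S·[w00; w01] and [mR_A; mR_B] = S·[w10; w11]:
  w00 = -1, w01 = 0, w10 = 1/2, w11 = 1/2

-1 0 1/2 1/2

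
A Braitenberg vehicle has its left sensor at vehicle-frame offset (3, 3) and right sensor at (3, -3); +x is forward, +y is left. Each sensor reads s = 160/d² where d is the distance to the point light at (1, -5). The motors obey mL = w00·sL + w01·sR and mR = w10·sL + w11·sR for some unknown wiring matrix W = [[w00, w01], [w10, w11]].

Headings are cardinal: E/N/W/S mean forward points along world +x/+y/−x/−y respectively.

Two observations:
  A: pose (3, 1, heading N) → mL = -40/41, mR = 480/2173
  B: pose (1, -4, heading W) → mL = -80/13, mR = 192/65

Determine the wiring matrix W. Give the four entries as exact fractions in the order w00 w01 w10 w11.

obs A: pose=(3,1,N) → sL=80/41, sR=80/53, mL=-40/41, mR=480/2173
obs B: pose=(1,-4,W) → sL=160/13, sR=32/5, mL=-80/13, mR=192/65
sensor matrix S = [[80/41, 80/53], [160/13, 32/5]]; det S = -172032/28249
solve [mL_A; mL_B] = S·[w00; w01] and [mR_A; mR_B] = S·[w10; w11]:
  w00 = -1/2, w01 = 0, w10 = 1/2, w11 = -1/2

-1/2 0 1/2 -1/2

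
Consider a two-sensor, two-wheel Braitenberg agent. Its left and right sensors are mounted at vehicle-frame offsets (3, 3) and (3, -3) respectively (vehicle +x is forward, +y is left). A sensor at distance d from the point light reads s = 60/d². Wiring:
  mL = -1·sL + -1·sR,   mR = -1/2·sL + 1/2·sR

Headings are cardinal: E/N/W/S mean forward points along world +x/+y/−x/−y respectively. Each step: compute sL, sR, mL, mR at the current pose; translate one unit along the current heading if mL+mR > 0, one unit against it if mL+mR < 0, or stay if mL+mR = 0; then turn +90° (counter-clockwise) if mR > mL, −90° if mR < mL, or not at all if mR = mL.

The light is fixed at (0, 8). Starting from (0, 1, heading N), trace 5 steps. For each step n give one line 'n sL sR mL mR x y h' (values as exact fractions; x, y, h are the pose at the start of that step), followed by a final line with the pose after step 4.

0 12/5 12/5 -24/5 0 0 1 N
1 6/13 30/17 -492/221 144/221 0 0 W
2 60/137 12/25 -3144/3425 72/3425 1 0 S
3 15/8 15/29 -555/232 -315/464 1 1 E
4 12/5 12/5 -24/5 0 0 1 N
final 0 0 W

n=0: pose=(0,1,N); sL=12/5, sR=12/5; mL=-24/5, mR=0; mL+mR=-24/5 → advance -1; mR−mL=24/5 → turn +1·90°
n=1: pose=(0,0,W); sL=6/13, sR=30/17; mL=-492/221, mR=144/221; mL+mR=-348/221 → advance -1; mR−mL=636/221 → turn +1·90°
n=2: pose=(1,0,S); sL=60/137, sR=12/25; mL=-3144/3425, mR=72/3425; mL+mR=-3072/3425 → advance -1; mR−mL=3216/3425 → turn +1·90°
n=3: pose=(1,1,E); sL=15/8, sR=15/29; mL=-555/232, mR=-315/464; mL+mR=-1425/464 → advance -1; mR−mL=795/464 → turn +1·90°
n=4: pose=(0,1,N); sL=12/5, sR=12/5; mL=-24/5, mR=0; mL+mR=-24/5 → advance -1; mR−mL=24/5 → turn +1·90°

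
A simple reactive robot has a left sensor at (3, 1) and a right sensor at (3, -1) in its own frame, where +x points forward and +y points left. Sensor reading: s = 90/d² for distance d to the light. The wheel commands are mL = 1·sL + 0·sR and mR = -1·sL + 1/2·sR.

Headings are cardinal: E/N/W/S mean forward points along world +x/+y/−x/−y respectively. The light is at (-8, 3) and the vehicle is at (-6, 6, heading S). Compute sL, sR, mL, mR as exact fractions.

10 90 10 35

left sensor world pos  = (-5, 3); dL² = 9
right sensor world pos = (-7, 3); dR² = 1
sL = 90/9 = 10
sR = 90/1 = 90
mL = 1·sL + 0·sR = 10
mR = -1·sL + 1/2·sR = 35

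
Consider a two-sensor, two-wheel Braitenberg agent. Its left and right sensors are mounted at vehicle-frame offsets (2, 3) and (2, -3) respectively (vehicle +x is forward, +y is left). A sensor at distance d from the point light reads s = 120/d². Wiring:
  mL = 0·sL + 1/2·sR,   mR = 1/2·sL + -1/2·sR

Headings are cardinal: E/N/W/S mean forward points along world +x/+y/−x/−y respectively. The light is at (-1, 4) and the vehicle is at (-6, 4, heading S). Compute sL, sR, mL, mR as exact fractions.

left sensor world pos  = (-3, 2); dL² = 8
right sensor world pos = (-9, 2); dR² = 68
sL = 120/8 = 15
sR = 120/68 = 30/17
mL = 0·sL + 1/2·sR = 15/17
mR = 1/2·sL + -1/2·sR = 225/34

15 30/17 15/17 225/34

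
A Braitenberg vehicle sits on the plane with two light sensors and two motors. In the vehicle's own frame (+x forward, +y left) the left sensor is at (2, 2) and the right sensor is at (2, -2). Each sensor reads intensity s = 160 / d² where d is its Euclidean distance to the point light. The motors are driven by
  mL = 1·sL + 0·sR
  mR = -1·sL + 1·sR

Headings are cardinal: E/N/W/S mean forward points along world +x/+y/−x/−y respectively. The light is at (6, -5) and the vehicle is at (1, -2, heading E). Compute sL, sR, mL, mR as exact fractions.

left sensor world pos  = (3, 0); dL² = 34
right sensor world pos = (3, -4); dR² = 10
sL = 160/34 = 80/17
sR = 160/10 = 16
mL = 1·sL + 0·sR = 80/17
mR = -1·sL + 1·sR = 192/17

80/17 16 80/17 192/17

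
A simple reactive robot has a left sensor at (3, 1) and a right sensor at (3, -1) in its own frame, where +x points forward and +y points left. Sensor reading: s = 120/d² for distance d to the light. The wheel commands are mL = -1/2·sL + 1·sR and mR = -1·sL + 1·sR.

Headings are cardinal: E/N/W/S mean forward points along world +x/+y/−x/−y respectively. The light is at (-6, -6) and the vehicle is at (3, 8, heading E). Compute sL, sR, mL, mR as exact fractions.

40/123 120/313 8500/38499 2240/38499

left sensor world pos  = (6, 9); dL² = 369
right sensor world pos = (6, 7); dR² = 313
sL = 120/369 = 40/123
sR = 120/313 = 120/313
mL = -1/2·sL + 1·sR = 8500/38499
mR = -1·sL + 1·sR = 2240/38499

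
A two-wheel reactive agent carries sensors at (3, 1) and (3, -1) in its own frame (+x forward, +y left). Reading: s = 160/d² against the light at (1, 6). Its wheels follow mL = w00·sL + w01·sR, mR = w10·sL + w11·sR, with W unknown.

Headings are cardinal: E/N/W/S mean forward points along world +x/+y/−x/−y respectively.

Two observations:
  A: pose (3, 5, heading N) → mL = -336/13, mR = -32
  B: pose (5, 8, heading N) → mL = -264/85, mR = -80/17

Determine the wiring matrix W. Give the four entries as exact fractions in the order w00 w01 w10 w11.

obs A: pose=(3,5,N) → sL=32, sR=160/13, mL=-336/13, mR=-32
obs B: pose=(5,8,N) → sL=80/17, sR=16/5, mL=-264/85, mR=-80/17
sensor matrix S = [[32, 160/13], [80/17, 16/5]]; det S = 49152/1105
solve [mL_A; mL_B] = S·[w00; w01] and [mR_A; mR_B] = S·[w10; w11]:
  w00 = -1, w01 = 1/2, w10 = -1, w11 = 0

-1 1/2 -1 0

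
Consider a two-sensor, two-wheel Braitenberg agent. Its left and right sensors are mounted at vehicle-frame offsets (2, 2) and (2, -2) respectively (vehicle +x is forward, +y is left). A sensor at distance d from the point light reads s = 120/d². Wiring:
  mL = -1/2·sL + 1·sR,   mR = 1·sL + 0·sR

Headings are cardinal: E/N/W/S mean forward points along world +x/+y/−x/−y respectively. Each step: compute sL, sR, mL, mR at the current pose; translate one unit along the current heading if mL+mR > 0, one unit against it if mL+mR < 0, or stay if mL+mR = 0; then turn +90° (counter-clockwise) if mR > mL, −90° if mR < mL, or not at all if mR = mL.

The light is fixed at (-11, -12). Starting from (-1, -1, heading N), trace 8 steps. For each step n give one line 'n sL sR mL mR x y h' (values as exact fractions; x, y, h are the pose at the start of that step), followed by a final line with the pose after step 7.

n=0: pose=(-1,-1,N); sL=120/233, sR=120/313; mL=9180/72929, mR=120/233; mL+mR=46740/72929 → advance +1; mR−mL=28380/72929 → turn +1·90°
n=1: pose=(-1,0,W); sL=30/41, sR=6/13; mL=51/533, mR=30/41; mL+mR=441/533 → advance +1; mR−mL=339/533 → turn +1·90°
n=2: pose=(-2,0,S); sL=120/221, sR=120/149; mL=17580/32929, mR=120/221; mL+mR=35460/32929 → advance +1; mR−mL=300/32929 → turn +1·90°
n=3: pose=(-2,-1,E); sL=12/29, sR=60/101; mL=1134/2929, mR=12/29; mL+mR=2346/2929 → advance +1; mR−mL=78/2929 → turn +1·90°
n=4: pose=(-1,-1,N); sL=120/233, sR=120/313; mL=9180/72929, mR=120/233; mL+mR=46740/72929 → advance +1; mR−mL=28380/72929 → turn +1·90°
n=5: pose=(-1,0,W); sL=30/41, sR=6/13; mL=51/533, mR=30/41; mL+mR=441/533 → advance +1; mR−mL=339/533 → turn +1·90°
n=6: pose=(-2,0,S); sL=120/221, sR=120/149; mL=17580/32929, mR=120/221; mL+mR=35460/32929 → advance +1; mR−mL=300/32929 → turn +1·90°
n=7: pose=(-2,-1,E); sL=12/29, sR=60/101; mL=1134/2929, mR=12/29; mL+mR=2346/2929 → advance +1; mR−mL=78/2929 → turn +1·90°

0 120/233 120/313 9180/72929 120/233 -1 -1 N
1 30/41 6/13 51/533 30/41 -1 0 W
2 120/221 120/149 17580/32929 120/221 -2 0 S
3 12/29 60/101 1134/2929 12/29 -2 -1 E
4 120/233 120/313 9180/72929 120/233 -1 -1 N
5 30/41 6/13 51/533 30/41 -1 0 W
6 120/221 120/149 17580/32929 120/221 -2 0 S
7 12/29 60/101 1134/2929 12/29 -2 -1 E
final -1 -1 N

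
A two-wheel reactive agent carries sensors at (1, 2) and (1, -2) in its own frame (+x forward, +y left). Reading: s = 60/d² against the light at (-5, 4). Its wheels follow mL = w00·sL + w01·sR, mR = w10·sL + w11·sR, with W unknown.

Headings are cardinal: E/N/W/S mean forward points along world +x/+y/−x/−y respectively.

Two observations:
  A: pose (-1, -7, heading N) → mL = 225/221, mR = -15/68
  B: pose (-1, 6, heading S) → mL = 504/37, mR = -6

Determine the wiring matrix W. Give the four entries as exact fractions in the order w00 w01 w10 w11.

1 1 0 -1/2

obs A: pose=(-1,-7,N) → sL=15/26, sR=15/34, mL=225/221, mR=-15/68
obs B: pose=(-1,6,S) → sL=60/37, sR=12, mL=504/37, mR=-6
sensor matrix S = [[15/26, 15/34], [60/37, 12]]; det S = 50760/8177
solve [mL_A; mL_B] = S·[w00; w01] and [mR_A; mR_B] = S·[w10; w11]:
  w00 = 1, w01 = 1, w10 = 0, w11 = -1/2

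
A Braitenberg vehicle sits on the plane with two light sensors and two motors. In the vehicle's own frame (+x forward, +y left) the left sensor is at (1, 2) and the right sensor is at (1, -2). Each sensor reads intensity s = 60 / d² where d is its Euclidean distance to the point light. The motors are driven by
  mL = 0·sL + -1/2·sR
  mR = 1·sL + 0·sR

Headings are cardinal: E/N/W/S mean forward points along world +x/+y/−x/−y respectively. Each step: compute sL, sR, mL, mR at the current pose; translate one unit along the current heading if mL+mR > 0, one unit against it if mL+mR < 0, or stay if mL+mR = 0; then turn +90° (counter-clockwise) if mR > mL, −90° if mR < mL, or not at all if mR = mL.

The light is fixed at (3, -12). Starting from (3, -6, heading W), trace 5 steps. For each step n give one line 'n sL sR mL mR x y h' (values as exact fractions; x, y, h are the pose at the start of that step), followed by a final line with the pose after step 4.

0 60/17 12/13 -6/13 60/17 3 -6 W
1 30/13 30/17 -15/17 30/13 2 -6 S
2 60/49 20/3 -10/3 60/49 2 -7 E
3 15/13 5/3 -5/6 15/13 1 -7 N
4 12/5 60/73 -30/73 12/5 1 -6 W
final 0 -6 S

n=0: pose=(3,-6,W); sL=60/17, sR=12/13; mL=-6/13, mR=60/17; mL+mR=678/221 → advance +1; mR−mL=882/221 → turn +1·90°
n=1: pose=(2,-6,S); sL=30/13, sR=30/17; mL=-15/17, mR=30/13; mL+mR=315/221 → advance +1; mR−mL=705/221 → turn +1·90°
n=2: pose=(2,-7,E); sL=60/49, sR=20/3; mL=-10/3, mR=60/49; mL+mR=-310/147 → advance -1; mR−mL=670/147 → turn +1·90°
n=3: pose=(1,-7,N); sL=15/13, sR=5/3; mL=-5/6, mR=15/13; mL+mR=25/78 → advance +1; mR−mL=155/78 → turn +1·90°
n=4: pose=(1,-6,W); sL=12/5, sR=60/73; mL=-30/73, mR=12/5; mL+mR=726/365 → advance +1; mR−mL=1026/365 → turn +1·90°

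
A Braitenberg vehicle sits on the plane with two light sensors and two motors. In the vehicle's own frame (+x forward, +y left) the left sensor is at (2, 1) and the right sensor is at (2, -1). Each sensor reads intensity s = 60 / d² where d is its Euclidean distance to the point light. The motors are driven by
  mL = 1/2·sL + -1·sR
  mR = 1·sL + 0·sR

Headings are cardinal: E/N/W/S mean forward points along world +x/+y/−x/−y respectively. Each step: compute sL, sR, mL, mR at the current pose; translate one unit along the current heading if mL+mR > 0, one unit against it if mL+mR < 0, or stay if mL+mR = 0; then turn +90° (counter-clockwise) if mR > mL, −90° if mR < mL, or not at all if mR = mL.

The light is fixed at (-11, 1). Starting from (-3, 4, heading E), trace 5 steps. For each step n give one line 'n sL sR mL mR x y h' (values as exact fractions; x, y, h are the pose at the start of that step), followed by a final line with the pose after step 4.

0 15/29 15/26 -120/377 15/29 -3 4 E
1 60/89 12/25 -318/2225 60/89 -2 4 N
2 30/29 30/37 -315/1073 30/29 -2 5 W
3 12/17 60/53 -702/901 12/17 -3 5 S
4 15/34 15/29 -585/1972 15/34 -3 6 E
final -2 6 N

n=0: pose=(-3,4,E); sL=15/29, sR=15/26; mL=-120/377, mR=15/29; mL+mR=75/377 → advance +1; mR−mL=315/377 → turn +1·90°
n=1: pose=(-2,4,N); sL=60/89, sR=12/25; mL=-318/2225, mR=60/89; mL+mR=1182/2225 → advance +1; mR−mL=1818/2225 → turn +1·90°
n=2: pose=(-2,5,W); sL=30/29, sR=30/37; mL=-315/1073, mR=30/29; mL+mR=795/1073 → advance +1; mR−mL=1425/1073 → turn +1·90°
n=3: pose=(-3,5,S); sL=12/17, sR=60/53; mL=-702/901, mR=12/17; mL+mR=-66/901 → advance -1; mR−mL=1338/901 → turn +1·90°
n=4: pose=(-3,6,E); sL=15/34, sR=15/29; mL=-585/1972, mR=15/34; mL+mR=285/1972 → advance +1; mR−mL=1455/1972 → turn +1·90°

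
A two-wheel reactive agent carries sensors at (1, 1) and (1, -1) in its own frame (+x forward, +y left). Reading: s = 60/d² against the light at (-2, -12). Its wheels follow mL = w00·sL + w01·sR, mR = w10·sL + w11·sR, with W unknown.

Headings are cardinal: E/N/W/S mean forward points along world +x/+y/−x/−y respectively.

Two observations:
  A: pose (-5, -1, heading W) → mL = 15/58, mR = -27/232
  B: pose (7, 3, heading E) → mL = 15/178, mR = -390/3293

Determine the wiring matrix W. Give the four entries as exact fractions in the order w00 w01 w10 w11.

1/2 0 1/2 -1

obs A: pose=(-5,-1,W) → sL=15/29, sR=3/8, mL=15/58, mR=-27/232
obs B: pose=(7,3,E) → sL=15/89, sR=15/74, mL=15/178, mR=-390/3293
sensor matrix S = [[15/29, 3/8], [15/89, 15/74]]; det S = 31815/763976
solve [mL_A; mL_B] = S·[w00; w01] and [mR_A; mR_B] = S·[w10; w11]:
  w00 = 1/2, w01 = 0, w10 = 1/2, w11 = -1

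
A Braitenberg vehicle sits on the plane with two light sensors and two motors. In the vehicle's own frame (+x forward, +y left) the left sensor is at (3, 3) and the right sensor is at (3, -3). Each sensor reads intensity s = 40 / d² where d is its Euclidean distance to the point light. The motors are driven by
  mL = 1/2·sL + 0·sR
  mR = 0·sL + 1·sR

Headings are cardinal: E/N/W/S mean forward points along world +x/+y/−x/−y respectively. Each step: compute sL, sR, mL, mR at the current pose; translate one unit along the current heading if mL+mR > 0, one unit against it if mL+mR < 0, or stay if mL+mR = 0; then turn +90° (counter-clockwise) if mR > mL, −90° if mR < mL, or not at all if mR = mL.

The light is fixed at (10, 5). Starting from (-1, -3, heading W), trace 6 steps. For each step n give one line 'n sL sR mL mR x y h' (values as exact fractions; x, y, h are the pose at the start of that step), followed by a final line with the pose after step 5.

0 40/317 40/221 20/317 40/221 -1 -3 W
1 20/101 20/173 10/101 20/173 -2 -3 S
2 40/117 8/45 20/117 8/45 -2 -4 E
3 5/29 2/5 5/58 2/5 -1 -4 N
4 40/317 40/221 20/317 40/221 -1 -3 W
5 20/101 20/173 10/101 20/173 -2 -3 S
final -2 -4 E

n=0: pose=(-1,-3,W); sL=40/317, sR=40/221; mL=20/317, mR=40/221; mL+mR=17100/70057 → advance +1; mR−mL=8260/70057 → turn +1·90°
n=1: pose=(-2,-3,S); sL=20/101, sR=20/173; mL=10/101, mR=20/173; mL+mR=3750/17473 → advance +1; mR−mL=290/17473 → turn +1·90°
n=2: pose=(-2,-4,E); sL=40/117, sR=8/45; mL=20/117, mR=8/45; mL+mR=68/195 → advance +1; mR−mL=4/585 → turn +1·90°
n=3: pose=(-1,-4,N); sL=5/29, sR=2/5; mL=5/58, mR=2/5; mL+mR=141/290 → advance +1; mR−mL=91/290 → turn +1·90°
n=4: pose=(-1,-3,W); sL=40/317, sR=40/221; mL=20/317, mR=40/221; mL+mR=17100/70057 → advance +1; mR−mL=8260/70057 → turn +1·90°
n=5: pose=(-2,-3,S); sL=20/101, sR=20/173; mL=10/101, mR=20/173; mL+mR=3750/17473 → advance +1; mR−mL=290/17473 → turn +1·90°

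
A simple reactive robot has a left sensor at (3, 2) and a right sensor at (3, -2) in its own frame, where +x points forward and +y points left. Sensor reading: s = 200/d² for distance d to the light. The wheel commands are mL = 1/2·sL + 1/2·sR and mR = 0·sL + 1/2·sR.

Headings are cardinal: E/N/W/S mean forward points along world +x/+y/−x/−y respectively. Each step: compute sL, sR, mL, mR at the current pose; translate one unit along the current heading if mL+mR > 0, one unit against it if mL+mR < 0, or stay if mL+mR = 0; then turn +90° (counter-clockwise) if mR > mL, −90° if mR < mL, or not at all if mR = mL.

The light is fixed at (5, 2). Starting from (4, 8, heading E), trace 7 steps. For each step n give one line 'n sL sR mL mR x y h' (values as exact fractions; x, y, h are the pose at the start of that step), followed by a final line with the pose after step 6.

0 50/17 10 110/17 5 4 8 E
1 200/13 200/13 200/13 100/13 5 8 S
2 100/9 100/29 1900/261 50/29 5 7 W
3 200/73 40/13 2760/949 20/13 4 7 N
4 50/17 10 110/17 5 4 8 E
5 200/13 200/13 200/13 100/13 5 8 S
6 100/9 100/29 1900/261 50/29 5 7 W
final 4 7 N

n=0: pose=(4,8,E); sL=50/17, sR=10; mL=110/17, mR=5; mL+mR=195/17 → advance +1; mR−mL=-25/17 → turn -1·90°
n=1: pose=(5,8,S); sL=200/13, sR=200/13; mL=200/13, mR=100/13; mL+mR=300/13 → advance +1; mR−mL=-100/13 → turn -1·90°
n=2: pose=(5,7,W); sL=100/9, sR=100/29; mL=1900/261, mR=50/29; mL+mR=2350/261 → advance +1; mR−mL=-50/9 → turn -1·90°
n=3: pose=(4,7,N); sL=200/73, sR=40/13; mL=2760/949, mR=20/13; mL+mR=4220/949 → advance +1; mR−mL=-100/73 → turn -1·90°
n=4: pose=(4,8,E); sL=50/17, sR=10; mL=110/17, mR=5; mL+mR=195/17 → advance +1; mR−mL=-25/17 → turn -1·90°
n=5: pose=(5,8,S); sL=200/13, sR=200/13; mL=200/13, mR=100/13; mL+mR=300/13 → advance +1; mR−mL=-100/13 → turn -1·90°
n=6: pose=(5,7,W); sL=100/9, sR=100/29; mL=1900/261, mR=50/29; mL+mR=2350/261 → advance +1; mR−mL=-50/9 → turn -1·90°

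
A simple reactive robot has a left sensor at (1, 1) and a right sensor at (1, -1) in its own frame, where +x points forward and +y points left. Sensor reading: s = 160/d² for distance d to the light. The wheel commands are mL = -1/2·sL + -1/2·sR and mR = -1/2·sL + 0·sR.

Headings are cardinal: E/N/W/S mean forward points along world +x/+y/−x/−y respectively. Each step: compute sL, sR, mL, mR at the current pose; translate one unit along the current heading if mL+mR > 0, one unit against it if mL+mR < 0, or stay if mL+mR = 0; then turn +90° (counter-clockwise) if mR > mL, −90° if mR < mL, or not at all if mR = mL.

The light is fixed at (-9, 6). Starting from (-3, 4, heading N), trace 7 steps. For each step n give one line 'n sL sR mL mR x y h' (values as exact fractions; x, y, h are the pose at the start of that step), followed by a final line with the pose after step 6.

n=0: pose=(-3,4,N); sL=80/13, sR=16/5; mL=-304/65, mR=-40/13; mL+mR=-504/65 → advance -1; mR−mL=8/5 → turn +1·90°
n=1: pose=(-3,3,W); sL=160/41, sR=160/29; mL=-5600/1189, mR=-80/41; mL+mR=-7920/1189 → advance -1; mR−mL=80/29 → turn +1·90°
n=2: pose=(-2,3,S); sL=2, sR=40/13; mL=-33/13, mR=-1; mL+mR=-46/13 → advance -1; mR−mL=20/13 → turn +1·90°
n=3: pose=(-2,4,E); sL=32/13, sR=160/73; mL=-2208/949, mR=-16/13; mL+mR=-3376/949 → advance -1; mR−mL=80/73 → turn +1·90°
n=4: pose=(-3,4,N); sL=80/13, sR=16/5; mL=-304/65, mR=-40/13; mL+mR=-504/65 → advance -1; mR−mL=8/5 → turn +1·90°
n=5: pose=(-3,3,W); sL=160/41, sR=160/29; mL=-5600/1189, mR=-80/41; mL+mR=-7920/1189 → advance -1; mR−mL=80/29 → turn +1·90°
n=6: pose=(-2,3,S); sL=2, sR=40/13; mL=-33/13, mR=-1; mL+mR=-46/13 → advance -1; mR−mL=20/13 → turn +1·90°

0 80/13 16/5 -304/65 -40/13 -3 4 N
1 160/41 160/29 -5600/1189 -80/41 -3 3 W
2 2 40/13 -33/13 -1 -2 3 S
3 32/13 160/73 -2208/949 -16/13 -2 4 E
4 80/13 16/5 -304/65 -40/13 -3 4 N
5 160/41 160/29 -5600/1189 -80/41 -3 3 W
6 2 40/13 -33/13 -1 -2 3 S
final -2 4 E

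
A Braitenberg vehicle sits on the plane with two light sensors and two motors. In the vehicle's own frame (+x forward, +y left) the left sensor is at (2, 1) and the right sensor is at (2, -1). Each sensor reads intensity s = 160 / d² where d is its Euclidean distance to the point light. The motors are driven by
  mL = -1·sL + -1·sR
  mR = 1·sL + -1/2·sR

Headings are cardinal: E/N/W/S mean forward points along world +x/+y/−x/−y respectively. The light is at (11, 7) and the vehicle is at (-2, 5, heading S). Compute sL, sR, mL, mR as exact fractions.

1 40/53 -93/53 33/53

left sensor world pos  = (-1, 3); dL² = 160
right sensor world pos = (-3, 3); dR² = 212
sL = 160/160 = 1
sR = 160/212 = 40/53
mL = -1·sL + -1·sR = -93/53
mR = 1·sL + -1/2·sR = 33/53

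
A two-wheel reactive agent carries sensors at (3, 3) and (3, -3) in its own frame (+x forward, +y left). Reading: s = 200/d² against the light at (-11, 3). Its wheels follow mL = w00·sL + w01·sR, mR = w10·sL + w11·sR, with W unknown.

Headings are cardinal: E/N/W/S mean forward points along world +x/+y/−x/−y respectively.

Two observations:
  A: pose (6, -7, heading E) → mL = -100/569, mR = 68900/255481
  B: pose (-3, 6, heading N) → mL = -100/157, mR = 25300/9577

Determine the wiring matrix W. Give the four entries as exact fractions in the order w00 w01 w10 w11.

0 -1/2 1 -1/2

obs A: pose=(6,-7,E) → sL=200/449, sR=200/569, mL=-100/569, mR=68900/255481
obs B: pose=(-3,6,N) → sL=200/61, sR=200/157, mL=-100/157, mR=25300/9577
sensor matrix S = [[200/449, 200/569], [200/61, 200/157]]; det S = -1431360000/2446741537
solve [mL_A; mL_B] = S·[w00; w01] and [mR_A; mR_B] = S·[w10; w11]:
  w00 = 0, w01 = -1/2, w10 = 1, w11 = -1/2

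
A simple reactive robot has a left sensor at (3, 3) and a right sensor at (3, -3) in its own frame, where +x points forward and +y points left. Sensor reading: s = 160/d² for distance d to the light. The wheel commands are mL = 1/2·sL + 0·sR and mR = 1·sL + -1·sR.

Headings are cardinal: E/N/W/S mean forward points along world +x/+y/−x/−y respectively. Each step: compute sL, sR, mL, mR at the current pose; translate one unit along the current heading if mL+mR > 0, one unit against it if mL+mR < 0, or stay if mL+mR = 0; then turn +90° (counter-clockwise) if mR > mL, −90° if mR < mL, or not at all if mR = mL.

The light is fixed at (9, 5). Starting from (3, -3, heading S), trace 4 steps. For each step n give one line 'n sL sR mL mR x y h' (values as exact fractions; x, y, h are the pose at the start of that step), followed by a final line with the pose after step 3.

0 16/13 80/101 8/13 576/1313 3 -3 S
1 32/45 160/117 16/45 -128/195 3 -4 W
2 8/5 4 4/5 -12/5 4 -4 N
3 160/53 160/173 80/53 19200/9169 4 -5 E
final 5 -5 N

n=0: pose=(3,-3,S); sL=16/13, sR=80/101; mL=8/13, mR=576/1313; mL+mR=1384/1313 → advance +1; mR−mL=-232/1313 → turn -1·90°
n=1: pose=(3,-4,W); sL=32/45, sR=160/117; mL=16/45, mR=-128/195; mL+mR=-176/585 → advance -1; mR−mL=-592/585 → turn -1·90°
n=2: pose=(4,-4,N); sL=8/5, sR=4; mL=4/5, mR=-12/5; mL+mR=-8/5 → advance -1; mR−mL=-16/5 → turn -1·90°
n=3: pose=(4,-5,E); sL=160/53, sR=160/173; mL=80/53, mR=19200/9169; mL+mR=33040/9169 → advance +1; mR−mL=5360/9169 → turn +1·90°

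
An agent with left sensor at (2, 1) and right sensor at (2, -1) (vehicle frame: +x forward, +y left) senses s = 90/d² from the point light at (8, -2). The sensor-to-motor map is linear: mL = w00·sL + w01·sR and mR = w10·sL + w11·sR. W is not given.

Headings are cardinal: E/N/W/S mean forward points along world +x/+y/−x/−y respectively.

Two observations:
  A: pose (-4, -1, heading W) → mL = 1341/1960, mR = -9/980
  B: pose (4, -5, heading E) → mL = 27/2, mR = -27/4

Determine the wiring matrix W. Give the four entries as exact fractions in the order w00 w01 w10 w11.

1 1/2 -1 1

obs A: pose=(-4,-1,W) → sL=45/98, sR=9/20, mL=1341/1960, mR=-9/980
obs B: pose=(4,-5,E) → sL=45/4, sR=9/2, mL=27/2, mR=-27/4
sensor matrix S = [[45/98, 9/20], [45/4, 9/2]]; det S = -2349/784
solve [mL_A; mL_B] = S·[w00; w01] and [mR_A; mR_B] = S·[w10; w11]:
  w00 = 1, w01 = 1/2, w10 = -1, w11 = 1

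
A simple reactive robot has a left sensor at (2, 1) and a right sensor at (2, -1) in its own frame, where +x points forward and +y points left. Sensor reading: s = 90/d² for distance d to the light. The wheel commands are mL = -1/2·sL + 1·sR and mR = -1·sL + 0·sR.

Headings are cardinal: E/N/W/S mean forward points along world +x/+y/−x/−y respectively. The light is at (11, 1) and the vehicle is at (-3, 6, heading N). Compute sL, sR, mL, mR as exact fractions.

left sensor world pos  = (-4, 8); dL² = 274
right sensor world pos = (-2, 8); dR² = 218
sL = 90/274 = 45/137
sR = 90/218 = 45/109
mL = -1/2·sL + 1·sR = 7425/29866
mR = -1·sL + 0·sR = -45/137

45/137 45/109 7425/29866 -45/137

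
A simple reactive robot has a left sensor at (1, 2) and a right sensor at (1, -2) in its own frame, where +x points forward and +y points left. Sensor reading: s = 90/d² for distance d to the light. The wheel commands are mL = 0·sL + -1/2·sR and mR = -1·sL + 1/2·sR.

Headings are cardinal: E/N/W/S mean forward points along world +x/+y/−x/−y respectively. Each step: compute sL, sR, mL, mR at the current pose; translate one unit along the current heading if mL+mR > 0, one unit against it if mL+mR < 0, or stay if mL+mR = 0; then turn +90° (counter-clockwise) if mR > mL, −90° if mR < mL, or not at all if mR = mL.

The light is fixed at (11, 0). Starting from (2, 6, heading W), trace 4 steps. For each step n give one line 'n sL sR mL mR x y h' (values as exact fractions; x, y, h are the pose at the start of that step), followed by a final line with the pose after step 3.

n=0: pose=(2,6,W); sL=45/58, sR=45/82; mL=-45/164, mR=-2385/4756; mL+mR=-45/58 → advance -1; mR−mL=-270/1189 → turn -1·90°
n=1: pose=(3,6,N); sL=90/149, sR=18/17; mL=-9/17, mR=-189/2533; mL+mR=-90/149 → advance -1; mR−mL=1152/2533 → turn +1·90°
n=2: pose=(3,5,W); sL=1, sR=9/13; mL=-9/26, mR=-17/26; mL+mR=-1 → advance -1; mR−mL=-4/13 → turn -1·90°
n=3: pose=(4,5,N); sL=10/13, sR=90/61; mL=-45/61, mR=-25/793; mL+mR=-10/13 → advance -1; mR−mL=560/793 → turn +1·90°

0 45/58 45/82 -45/164 -2385/4756 2 6 W
1 90/149 18/17 -9/17 -189/2533 3 6 N
2 1 9/13 -9/26 -17/26 3 5 W
3 10/13 90/61 -45/61 -25/793 4 5 N
final 4 4 W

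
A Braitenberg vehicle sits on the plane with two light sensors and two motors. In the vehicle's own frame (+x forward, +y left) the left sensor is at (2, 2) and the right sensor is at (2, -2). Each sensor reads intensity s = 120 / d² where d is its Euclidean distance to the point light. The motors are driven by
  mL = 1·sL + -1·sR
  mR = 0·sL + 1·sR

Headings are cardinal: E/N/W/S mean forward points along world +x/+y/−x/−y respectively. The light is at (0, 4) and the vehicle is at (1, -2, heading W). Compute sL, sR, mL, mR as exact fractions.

left sensor world pos  = (-1, -4); dL² = 65
right sensor world pos = (-1, 0); dR² = 17
sL = 120/65 = 24/13
sR = 120/17 = 120/17
mL = 1·sL + -1·sR = -1152/221
mR = 0·sL + 1·sR = 120/17

24/13 120/17 -1152/221 120/17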